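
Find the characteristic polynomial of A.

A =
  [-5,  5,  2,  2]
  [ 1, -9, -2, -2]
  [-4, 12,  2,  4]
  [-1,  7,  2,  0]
x^4 + 12*x^3 + 52*x^2 + 96*x + 64

Expanding det(x·I − A) (e.g. by cofactor expansion or by noting that A is similar to its Jordan form J, which has the same characteristic polynomial as A) gives
  χ_A(x) = x^4 + 12*x^3 + 52*x^2 + 96*x + 64
which factors as (x + 2)^2*(x + 4)^2. The eigenvalues (with algebraic multiplicities) are λ = -4 with multiplicity 2, λ = -2 with multiplicity 2.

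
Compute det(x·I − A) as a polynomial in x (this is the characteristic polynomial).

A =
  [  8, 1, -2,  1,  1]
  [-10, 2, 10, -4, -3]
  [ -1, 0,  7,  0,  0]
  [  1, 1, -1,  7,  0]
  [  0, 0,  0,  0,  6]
x^5 - 30*x^4 + 360*x^3 - 2160*x^2 + 6480*x - 7776

Expanding det(x·I − A) (e.g. by cofactor expansion or by noting that A is similar to its Jordan form J, which has the same characteristic polynomial as A) gives
  χ_A(x) = x^5 - 30*x^4 + 360*x^3 - 2160*x^2 + 6480*x - 7776
which factors as (x - 6)^5. The eigenvalues (with algebraic multiplicities) are λ = 6 with multiplicity 5.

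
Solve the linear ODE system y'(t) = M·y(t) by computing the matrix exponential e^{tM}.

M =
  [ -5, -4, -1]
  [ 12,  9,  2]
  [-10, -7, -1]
e^{tM} =
  [-t^2*exp(t) - 6*t*exp(t) + exp(t), -t^2*exp(t)/2 - 4*t*exp(t), -t*exp(t)]
  [2*t^2*exp(t) + 12*t*exp(t), t^2*exp(t) + 8*t*exp(t) + exp(t), 2*t*exp(t)]
  [-2*t^2*exp(t) - 10*t*exp(t), -t^2*exp(t) - 7*t*exp(t), -2*t*exp(t) + exp(t)]

Strategy: write M = P · J · P⁻¹ where J is a Jordan canonical form, so e^{tM} = P · e^{tJ} · P⁻¹, and e^{tJ} can be computed block-by-block.

M has Jordan form
J =
  [1, 1, 0]
  [0, 1, 1]
  [0, 0, 1]
(up to reordering of blocks).

Per-block formulas:
  For a 3×3 Jordan block J_3(1): exp(t · J_3(1)) = e^(1t)·(I + t·N + (t^2/2)·N^2), where N is the 3×3 nilpotent shift.

After assembling e^{tJ} and conjugating by P, we get:

e^{tM} =
  [-t^2*exp(t) - 6*t*exp(t) + exp(t), -t^2*exp(t)/2 - 4*t*exp(t), -t*exp(t)]
  [2*t^2*exp(t) + 12*t*exp(t), t^2*exp(t) + 8*t*exp(t) + exp(t), 2*t*exp(t)]
  [-2*t^2*exp(t) - 10*t*exp(t), -t^2*exp(t) - 7*t*exp(t), -2*t*exp(t) + exp(t)]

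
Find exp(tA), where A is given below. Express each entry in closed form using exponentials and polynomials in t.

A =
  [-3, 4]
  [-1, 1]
e^{tA} =
  [-2*t*exp(-t) + exp(-t), 4*t*exp(-t)]
  [-t*exp(-t), 2*t*exp(-t) + exp(-t)]

Strategy: write A = P · J · P⁻¹ where J is a Jordan canonical form, so e^{tA} = P · e^{tJ} · P⁻¹, and e^{tJ} can be computed block-by-block.

A has Jordan form
J =
  [-1,  1]
  [ 0, -1]
(up to reordering of blocks).

Per-block formulas:
  For a 2×2 Jordan block J_2(-1): exp(t · J_2(-1)) = e^(-1t)·(I + t·N), where N is the 2×2 nilpotent shift.

After assembling e^{tJ} and conjugating by P, we get:

e^{tA} =
  [-2*t*exp(-t) + exp(-t), 4*t*exp(-t)]
  [-t*exp(-t), 2*t*exp(-t) + exp(-t)]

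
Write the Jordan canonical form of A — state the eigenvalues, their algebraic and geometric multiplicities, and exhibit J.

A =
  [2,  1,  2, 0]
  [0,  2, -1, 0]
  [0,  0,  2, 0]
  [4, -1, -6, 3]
J_3(2) ⊕ J_1(3)

The characteristic polynomial is
  det(x·I − A) = x^4 - 9*x^3 + 30*x^2 - 44*x + 24 = (x - 3)*(x - 2)^3

Eigenvalues and multiplicities (the geometric multiplicity of λ is n − rank(A − λI), which equals the number of Jordan blocks for λ):
  λ = 2: algebraic multiplicity = 3, geometric multiplicity = 1
  λ = 3: algebraic multiplicity = 1, geometric multiplicity = 1

Determining the block sizes for each eigenvalue:
  λ = 2: one block (gm = 1), so the single block has size am = 3 → block sizes [3]
  λ = 3: one block (gm = 1), so the single block has size am = 1 → block sizes [1]

Assembling the blocks gives a Jordan form
J =
  [2, 1, 0, 0]
  [0, 2, 1, 0]
  [0, 0, 2, 0]
  [0, 0, 0, 3]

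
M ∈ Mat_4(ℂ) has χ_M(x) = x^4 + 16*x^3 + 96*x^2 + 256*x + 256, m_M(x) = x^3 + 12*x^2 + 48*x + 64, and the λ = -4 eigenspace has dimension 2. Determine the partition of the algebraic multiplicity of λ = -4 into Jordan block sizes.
Block sizes for λ = -4: [3, 1]

Step 1 — from the characteristic polynomial, algebraic multiplicity of λ = -4 is 4. From dim ker(M − (-4)·I) = 2, there are exactly 2 Jordan blocks for λ = -4.
Step 2 — from the minimal polynomial, the factor (x + 4)^3 tells us the largest block for λ = -4 has size 3.
Step 3 — with total size 4, 2 blocks, and largest block 3, the block sizes (in nonincreasing order) are [3, 1].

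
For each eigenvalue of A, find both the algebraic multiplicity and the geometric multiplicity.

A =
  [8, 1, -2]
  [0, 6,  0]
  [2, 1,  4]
λ = 6: alg = 3, geom = 2

Step 1 — factor the characteristic polynomial to read off the algebraic multiplicities:
  χ_A(x) = (x - 6)^3

Step 2 — compute geometric multiplicities via the rank-nullity identity g(λ) = n − rank(A − λI):
  rank(A − (6)·I) = 1, so dim ker(A − (6)·I) = n − 1 = 2

Summary:
  λ = 6: algebraic multiplicity = 3, geometric multiplicity = 2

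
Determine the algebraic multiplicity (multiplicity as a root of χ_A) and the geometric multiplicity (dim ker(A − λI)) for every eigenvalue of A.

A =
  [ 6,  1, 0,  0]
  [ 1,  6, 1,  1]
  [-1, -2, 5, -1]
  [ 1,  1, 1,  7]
λ = 6: alg = 4, geom = 2

Step 1 — factor the characteristic polynomial to read off the algebraic multiplicities:
  χ_A(x) = (x - 6)^4

Step 2 — compute geometric multiplicities via the rank-nullity identity g(λ) = n − rank(A − λI):
  rank(A − (6)·I) = 2, so dim ker(A − (6)·I) = n − 2 = 2

Summary:
  λ = 6: algebraic multiplicity = 4, geometric multiplicity = 2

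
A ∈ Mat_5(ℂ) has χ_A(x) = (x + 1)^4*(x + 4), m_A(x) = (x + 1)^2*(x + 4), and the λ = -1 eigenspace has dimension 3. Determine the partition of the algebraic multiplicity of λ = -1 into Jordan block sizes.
Block sizes for λ = -1: [2, 1, 1]

Step 1 — from the characteristic polynomial, algebraic multiplicity of λ = -1 is 4. From dim ker(A − (-1)·I) = 3, there are exactly 3 Jordan blocks for λ = -1.
Step 2 — from the minimal polynomial, the factor (x + 1)^2 tells us the largest block for λ = -1 has size 2.
Step 3 — with total size 4, 3 blocks, and largest block 2, the block sizes (in nonincreasing order) are [2, 1, 1].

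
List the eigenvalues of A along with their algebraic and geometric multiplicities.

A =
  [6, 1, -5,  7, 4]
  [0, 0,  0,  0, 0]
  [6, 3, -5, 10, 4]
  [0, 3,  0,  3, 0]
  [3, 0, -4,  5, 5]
λ = 0: alg = 2, geom = 1; λ = 3: alg = 3, geom = 2

Step 1 — factor the characteristic polynomial to read off the algebraic multiplicities:
  χ_A(x) = x^2*(x - 3)^3

Step 2 — compute geometric multiplicities via the rank-nullity identity g(λ) = n − rank(A − λI):
  rank(A − (0)·I) = 4, so dim ker(A − (0)·I) = n − 4 = 1
  rank(A − (3)·I) = 3, so dim ker(A − (3)·I) = n − 3 = 2

Summary:
  λ = 0: algebraic multiplicity = 2, geometric multiplicity = 1
  λ = 3: algebraic multiplicity = 3, geometric multiplicity = 2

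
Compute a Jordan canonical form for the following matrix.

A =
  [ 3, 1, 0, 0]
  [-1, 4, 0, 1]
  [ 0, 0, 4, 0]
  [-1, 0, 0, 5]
J_3(4) ⊕ J_1(4)

The characteristic polynomial is
  det(x·I − A) = x^4 - 16*x^3 + 96*x^2 - 256*x + 256 = (x - 4)^4

Eigenvalues and multiplicities (the geometric multiplicity of λ is n − rank(A − λI), which equals the number of Jordan blocks for λ):
  λ = 4: algebraic multiplicity = 4, geometric multiplicity = 2

Determining the block sizes for each eigenvalue:
  λ = 4: with am = 4 and gm = 2, the partition is not yet determined (e.g. several partitions of 4 into 2 parts exist). Let N = A − (4)·I. Computing rank(N^1) = 2, rank(N^2) = 1, rank(N^3) = 0; the number of blocks of size ≥ j is rank(N^{j−1}) − rank(N^j), giving [2, 1, 1]. So we have 1 block(s) of size 3, 1 block(s) of size 1 → block sizes [3, 1]

Assembling the blocks gives a Jordan form
J =
  [4, 1, 0, 0]
  [0, 4, 1, 0]
  [0, 0, 4, 0]
  [0, 0, 0, 4]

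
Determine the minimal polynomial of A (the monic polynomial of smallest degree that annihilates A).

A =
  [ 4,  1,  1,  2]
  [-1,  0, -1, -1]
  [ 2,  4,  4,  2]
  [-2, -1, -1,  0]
x^3 - 6*x^2 + 12*x - 8

The characteristic polynomial is χ_A(x) = (x - 2)^4, so the eigenvalues are known. The minimal polynomial is
  m_A(x) = Π_λ (x − λ)^{k_λ}
where k_λ is the size of the *largest* Jordan block for λ (equivalently, the smallest k with (A − λI)^k v = 0 for every generalised eigenvector v of λ).

  λ = 2: largest Jordan block has size 3, contributing (x − 2)^3

So m_A(x) = (x - 2)^3 = x^3 - 6*x^2 + 12*x - 8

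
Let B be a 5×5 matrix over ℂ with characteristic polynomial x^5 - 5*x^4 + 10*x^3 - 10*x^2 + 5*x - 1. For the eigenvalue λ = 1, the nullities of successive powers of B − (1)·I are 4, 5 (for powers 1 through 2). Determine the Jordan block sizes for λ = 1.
Block sizes for λ = 1: [2, 1, 1, 1]

From the dimensions of kernels of powers, the number of Jordan blocks of size at least j is d_j − d_{j−1} where d_j = dim ker(N^j) (with d_0 = 0). Computing the differences gives [4, 1].
The number of blocks of size exactly k is (#blocks of size ≥ k) − (#blocks of size ≥ k + 1), so the partition is: 3 block(s) of size 1, 1 block(s) of size 2.
In nonincreasing order the block sizes are [2, 1, 1, 1].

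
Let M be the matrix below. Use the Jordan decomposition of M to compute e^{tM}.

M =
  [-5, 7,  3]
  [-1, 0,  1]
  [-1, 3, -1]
e^{tM} =
  [-t^2*exp(-2*t)/2 - 3*t*exp(-2*t) + exp(-2*t), t^2*exp(-2*t) + 7*t*exp(-2*t), t^2*exp(-2*t)/2 + 3*t*exp(-2*t)]
  [-t*exp(-2*t), 2*t*exp(-2*t) + exp(-2*t), t*exp(-2*t)]
  [-t^2*exp(-2*t)/2 - t*exp(-2*t), t^2*exp(-2*t) + 3*t*exp(-2*t), t^2*exp(-2*t)/2 + t*exp(-2*t) + exp(-2*t)]

Strategy: write M = P · J · P⁻¹ where J is a Jordan canonical form, so e^{tM} = P · e^{tJ} · P⁻¹, and e^{tJ} can be computed block-by-block.

M has Jordan form
J =
  [-2,  1,  0]
  [ 0, -2,  1]
  [ 0,  0, -2]
(up to reordering of blocks).

Per-block formulas:
  For a 3×3 Jordan block J_3(-2): exp(t · J_3(-2)) = e^(-2t)·(I + t·N + (t^2/2)·N^2), where N is the 3×3 nilpotent shift.

After assembling e^{tJ} and conjugating by P, we get:

e^{tM} =
  [-t^2*exp(-2*t)/2 - 3*t*exp(-2*t) + exp(-2*t), t^2*exp(-2*t) + 7*t*exp(-2*t), t^2*exp(-2*t)/2 + 3*t*exp(-2*t)]
  [-t*exp(-2*t), 2*t*exp(-2*t) + exp(-2*t), t*exp(-2*t)]
  [-t^2*exp(-2*t)/2 - t*exp(-2*t), t^2*exp(-2*t) + 3*t*exp(-2*t), t^2*exp(-2*t)/2 + t*exp(-2*t) + exp(-2*t)]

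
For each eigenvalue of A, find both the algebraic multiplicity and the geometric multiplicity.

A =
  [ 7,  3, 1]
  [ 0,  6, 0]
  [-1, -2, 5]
λ = 6: alg = 3, geom = 1

Step 1 — factor the characteristic polynomial to read off the algebraic multiplicities:
  χ_A(x) = (x - 6)^3

Step 2 — compute geometric multiplicities via the rank-nullity identity g(λ) = n − rank(A − λI):
  rank(A − (6)·I) = 2, so dim ker(A − (6)·I) = n − 2 = 1

Summary:
  λ = 6: algebraic multiplicity = 3, geometric multiplicity = 1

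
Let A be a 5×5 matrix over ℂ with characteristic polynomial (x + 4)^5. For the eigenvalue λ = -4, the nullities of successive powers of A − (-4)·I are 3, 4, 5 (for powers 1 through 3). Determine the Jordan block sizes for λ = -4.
Block sizes for λ = -4: [3, 1, 1]

From the dimensions of kernels of powers, the number of Jordan blocks of size at least j is d_j − d_{j−1} where d_j = dim ker(N^j) (with d_0 = 0). Computing the differences gives [3, 1, 1].
The number of blocks of size exactly k is (#blocks of size ≥ k) − (#blocks of size ≥ k + 1), so the partition is: 2 block(s) of size 1, 1 block(s) of size 3.
In nonincreasing order the block sizes are [3, 1, 1].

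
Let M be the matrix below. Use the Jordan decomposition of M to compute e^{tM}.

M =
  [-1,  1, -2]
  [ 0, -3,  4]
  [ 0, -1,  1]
e^{tM} =
  [exp(-t), t*exp(-t), -2*t*exp(-t)]
  [0, -2*t*exp(-t) + exp(-t), 4*t*exp(-t)]
  [0, -t*exp(-t), 2*t*exp(-t) + exp(-t)]

Strategy: write M = P · J · P⁻¹ where J is a Jordan canonical form, so e^{tM} = P · e^{tJ} · P⁻¹, and e^{tJ} can be computed block-by-block.

M has Jordan form
J =
  [-1,  1,  0]
  [ 0, -1,  0]
  [ 0,  0, -1]
(up to reordering of blocks).

Per-block formulas:
  For a 2×2 Jordan block J_2(-1): exp(t · J_2(-1)) = e^(-1t)·(I + t·N), where N is the 2×2 nilpotent shift.
  For a 1×1 block at λ = -1: exp(t · [-1]) = [e^(-1t)].

After assembling e^{tJ} and conjugating by P, we get:

e^{tM} =
  [exp(-t), t*exp(-t), -2*t*exp(-t)]
  [0, -2*t*exp(-t) + exp(-t), 4*t*exp(-t)]
  [0, -t*exp(-t), 2*t*exp(-t) + exp(-t)]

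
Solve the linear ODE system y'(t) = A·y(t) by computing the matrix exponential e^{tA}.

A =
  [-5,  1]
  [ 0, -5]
e^{tA} =
  [exp(-5*t), t*exp(-5*t)]
  [0, exp(-5*t)]

Strategy: write A = P · J · P⁻¹ where J is a Jordan canonical form, so e^{tA} = P · e^{tJ} · P⁻¹, and e^{tJ} can be computed block-by-block.

A has Jordan form
J =
  [-5,  1]
  [ 0, -5]
(up to reordering of blocks).

Per-block formulas:
  For a 2×2 Jordan block J_2(-5): exp(t · J_2(-5)) = e^(-5t)·(I + t·N), where N is the 2×2 nilpotent shift.

After assembling e^{tJ} and conjugating by P, we get:

e^{tA} =
  [exp(-5*t), t*exp(-5*t)]
  [0, exp(-5*t)]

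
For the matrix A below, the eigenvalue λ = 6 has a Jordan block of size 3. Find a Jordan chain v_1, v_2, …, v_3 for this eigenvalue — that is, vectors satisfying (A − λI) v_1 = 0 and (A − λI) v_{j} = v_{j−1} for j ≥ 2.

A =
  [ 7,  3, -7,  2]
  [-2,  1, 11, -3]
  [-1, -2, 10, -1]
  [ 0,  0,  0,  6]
A Jordan chain for λ = 6 of length 3:
v_1 = (2, -3, -1, 0)ᵀ
v_2 = (1, -2, -1, 0)ᵀ
v_3 = (1, 0, 0, 0)ᵀ

Let N = A − (6)·I. We want v_3 with N^3 v_3 = 0 but N^2 v_3 ≠ 0; then v_{j-1} := N · v_j for j = 3, …, 2.

Pick v_3 = (1, 0, 0, 0)ᵀ.
Then v_2 = N · v_3 = (1, -2, -1, 0)ᵀ.
Then v_1 = N · v_2 = (2, -3, -1, 0)ᵀ.

Sanity check: (A − (6)·I) v_1 = (0, 0, 0, 0)ᵀ = 0. ✓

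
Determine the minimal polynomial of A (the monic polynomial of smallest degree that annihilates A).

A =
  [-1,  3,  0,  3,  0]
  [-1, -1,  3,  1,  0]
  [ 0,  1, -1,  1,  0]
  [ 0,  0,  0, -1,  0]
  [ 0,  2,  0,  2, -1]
x^3 + 3*x^2 + 3*x + 1

The characteristic polynomial is χ_A(x) = (x + 1)^5, so the eigenvalues are known. The minimal polynomial is
  m_A(x) = Π_λ (x − λ)^{k_λ}
where k_λ is the size of the *largest* Jordan block for λ (equivalently, the smallest k with (A − λI)^k v = 0 for every generalised eigenvector v of λ).

  λ = -1: largest Jordan block has size 3, contributing (x + 1)^3

So m_A(x) = (x + 1)^3 = x^3 + 3*x^2 + 3*x + 1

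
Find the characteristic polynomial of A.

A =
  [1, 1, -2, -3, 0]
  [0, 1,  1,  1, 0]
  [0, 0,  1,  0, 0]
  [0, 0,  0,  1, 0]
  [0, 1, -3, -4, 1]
x^5 - 5*x^4 + 10*x^3 - 10*x^2 + 5*x - 1

Expanding det(x·I − A) (e.g. by cofactor expansion or by noting that A is similar to its Jordan form J, which has the same characteristic polynomial as A) gives
  χ_A(x) = x^5 - 5*x^4 + 10*x^3 - 10*x^2 + 5*x - 1
which factors as (x - 1)^5. The eigenvalues (with algebraic multiplicities) are λ = 1 with multiplicity 5.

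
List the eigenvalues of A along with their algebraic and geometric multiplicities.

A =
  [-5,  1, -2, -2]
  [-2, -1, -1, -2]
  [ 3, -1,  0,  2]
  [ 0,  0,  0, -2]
λ = -2: alg = 4, geom = 2

Step 1 — factor the characteristic polynomial to read off the algebraic multiplicities:
  χ_A(x) = (x + 2)^4

Step 2 — compute geometric multiplicities via the rank-nullity identity g(λ) = n − rank(A − λI):
  rank(A − (-2)·I) = 2, so dim ker(A − (-2)·I) = n − 2 = 2

Summary:
  λ = -2: algebraic multiplicity = 4, geometric multiplicity = 2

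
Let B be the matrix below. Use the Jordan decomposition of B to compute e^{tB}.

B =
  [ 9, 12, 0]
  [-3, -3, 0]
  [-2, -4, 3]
e^{tB} =
  [6*t*exp(3*t) + exp(3*t), 12*t*exp(3*t), 0]
  [-3*t*exp(3*t), -6*t*exp(3*t) + exp(3*t), 0]
  [-2*t*exp(3*t), -4*t*exp(3*t), exp(3*t)]

Strategy: write B = P · J · P⁻¹ where J is a Jordan canonical form, so e^{tB} = P · e^{tJ} · P⁻¹, and e^{tJ} can be computed block-by-block.

B has Jordan form
J =
  [3, 1, 0]
  [0, 3, 0]
  [0, 0, 3]
(up to reordering of blocks).

Per-block formulas:
  For a 2×2 Jordan block J_2(3): exp(t · J_2(3)) = e^(3t)·(I + t·N), where N is the 2×2 nilpotent shift.
  For a 1×1 block at λ = 3: exp(t · [3]) = [e^(3t)].

After assembling e^{tJ} and conjugating by P, we get:

e^{tB} =
  [6*t*exp(3*t) + exp(3*t), 12*t*exp(3*t), 0]
  [-3*t*exp(3*t), -6*t*exp(3*t) + exp(3*t), 0]
  [-2*t*exp(3*t), -4*t*exp(3*t), exp(3*t)]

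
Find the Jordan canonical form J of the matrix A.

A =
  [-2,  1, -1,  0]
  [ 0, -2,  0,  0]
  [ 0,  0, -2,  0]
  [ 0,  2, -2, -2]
J_2(-2) ⊕ J_1(-2) ⊕ J_1(-2)

The characteristic polynomial is
  det(x·I − A) = x^4 + 8*x^3 + 24*x^2 + 32*x + 16 = (x + 2)^4

Eigenvalues and multiplicities (the geometric multiplicity of λ is n − rank(A − λI), which equals the number of Jordan blocks for λ):
  λ = -2: algebraic multiplicity = 4, geometric multiplicity = 3

Determining the block sizes for each eigenvalue:
  λ = -2: 3 blocks summing to 4 forces exactly one block of size 2 and the rest size 1 → block sizes [2, 1, 1]

Assembling the blocks gives a Jordan form
J =
  [-2,  1,  0,  0]
  [ 0, -2,  0,  0]
  [ 0,  0, -2,  0]
  [ 0,  0,  0, -2]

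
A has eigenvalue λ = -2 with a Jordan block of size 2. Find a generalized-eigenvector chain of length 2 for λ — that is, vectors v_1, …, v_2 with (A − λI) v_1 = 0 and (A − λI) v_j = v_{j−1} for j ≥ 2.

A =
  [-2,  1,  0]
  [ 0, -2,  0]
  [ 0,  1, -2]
A Jordan chain for λ = -2 of length 2:
v_1 = (1, 0, 1)ᵀ
v_2 = (0, 1, 0)ᵀ

Let N = A − (-2)·I. We want v_2 with N^2 v_2 = 0 but N^1 v_2 ≠ 0; then v_{j-1} := N · v_j for j = 2, …, 2.

Pick v_2 = (0, 1, 0)ᵀ.
Then v_1 = N · v_2 = (1, 0, 1)ᵀ.

Sanity check: (A − (-2)·I) v_1 = (0, 0, 0)ᵀ = 0. ✓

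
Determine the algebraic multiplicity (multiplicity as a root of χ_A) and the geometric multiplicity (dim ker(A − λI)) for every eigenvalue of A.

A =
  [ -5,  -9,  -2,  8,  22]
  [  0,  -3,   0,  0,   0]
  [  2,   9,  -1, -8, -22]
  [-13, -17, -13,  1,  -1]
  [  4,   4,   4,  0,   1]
λ = -3: alg = 3, geom = 2; λ = 1: alg = 2, geom = 1

Step 1 — factor the characteristic polynomial to read off the algebraic multiplicities:
  χ_A(x) = (x - 1)^2*(x + 3)^3

Step 2 — compute geometric multiplicities via the rank-nullity identity g(λ) = n − rank(A − λI):
  rank(A − (-3)·I) = 3, so dim ker(A − (-3)·I) = n − 3 = 2
  rank(A − (1)·I) = 4, so dim ker(A − (1)·I) = n − 4 = 1

Summary:
  λ = -3: algebraic multiplicity = 3, geometric multiplicity = 2
  λ = 1: algebraic multiplicity = 2, geometric multiplicity = 1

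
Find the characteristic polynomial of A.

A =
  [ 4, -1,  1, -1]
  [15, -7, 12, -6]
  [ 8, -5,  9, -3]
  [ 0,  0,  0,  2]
x^4 - 8*x^3 + 24*x^2 - 32*x + 16

Expanding det(x·I − A) (e.g. by cofactor expansion or by noting that A is similar to its Jordan form J, which has the same characteristic polynomial as A) gives
  χ_A(x) = x^4 - 8*x^3 + 24*x^2 - 32*x + 16
which factors as (x - 2)^4. The eigenvalues (with algebraic multiplicities) are λ = 2 with multiplicity 4.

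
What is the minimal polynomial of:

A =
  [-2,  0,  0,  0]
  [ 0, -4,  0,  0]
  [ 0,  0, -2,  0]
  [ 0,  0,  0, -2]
x^2 + 6*x + 8

The characteristic polynomial is χ_A(x) = (x + 2)^3*(x + 4), so the eigenvalues are known. The minimal polynomial is
  m_A(x) = Π_λ (x − λ)^{k_λ}
where k_λ is the size of the *largest* Jordan block for λ (equivalently, the smallest k with (A − λI)^k v = 0 for every generalised eigenvector v of λ).

  λ = -4: largest Jordan block has size 1, contributing (x + 4)
  λ = -2: largest Jordan block has size 1, contributing (x + 2)

So m_A(x) = (x + 2)*(x + 4) = x^2 + 6*x + 8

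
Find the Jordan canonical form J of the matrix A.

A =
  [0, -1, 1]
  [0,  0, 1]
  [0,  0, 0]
J_3(0)

The characteristic polynomial is
  det(x·I − A) = x^3

Eigenvalues and multiplicities (the geometric multiplicity of λ is n − rank(A − λI), which equals the number of Jordan blocks for λ):
  λ = 0: algebraic multiplicity = 3, geometric multiplicity = 1

Determining the block sizes for each eigenvalue:
  λ = 0: one block (gm = 1), so the single block has size am = 3 → block sizes [3]

Assembling the blocks gives a Jordan form
J =
  [0, 1, 0]
  [0, 0, 1]
  [0, 0, 0]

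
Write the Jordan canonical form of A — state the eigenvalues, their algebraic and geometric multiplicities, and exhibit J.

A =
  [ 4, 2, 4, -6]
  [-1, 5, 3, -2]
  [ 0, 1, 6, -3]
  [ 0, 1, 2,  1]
J_3(4) ⊕ J_1(4)

The characteristic polynomial is
  det(x·I − A) = x^4 - 16*x^3 + 96*x^2 - 256*x + 256 = (x - 4)^4

Eigenvalues and multiplicities (the geometric multiplicity of λ is n − rank(A − λI), which equals the number of Jordan blocks for λ):
  λ = 4: algebraic multiplicity = 4, geometric multiplicity = 2

Determining the block sizes for each eigenvalue:
  λ = 4: with am = 4 and gm = 2, the partition is not yet determined (e.g. several partitions of 4 into 2 parts exist). Let N = A − (4)·I. Computing rank(N^1) = 2, rank(N^2) = 1, rank(N^3) = 0; the number of blocks of size ≥ j is rank(N^{j−1}) − rank(N^j), giving [2, 1, 1]. So we have 1 block(s) of size 3, 1 block(s) of size 1 → block sizes [3, 1]

Assembling the blocks gives a Jordan form
J =
  [4, 1, 0, 0]
  [0, 4, 1, 0]
  [0, 0, 4, 0]
  [0, 0, 0, 4]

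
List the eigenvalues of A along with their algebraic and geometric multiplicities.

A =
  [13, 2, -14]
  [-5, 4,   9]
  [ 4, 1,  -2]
λ = 5: alg = 3, geom = 1

Step 1 — factor the characteristic polynomial to read off the algebraic multiplicities:
  χ_A(x) = (x - 5)^3

Step 2 — compute geometric multiplicities via the rank-nullity identity g(λ) = n − rank(A − λI):
  rank(A − (5)·I) = 2, so dim ker(A − (5)·I) = n − 2 = 1

Summary:
  λ = 5: algebraic multiplicity = 3, geometric multiplicity = 1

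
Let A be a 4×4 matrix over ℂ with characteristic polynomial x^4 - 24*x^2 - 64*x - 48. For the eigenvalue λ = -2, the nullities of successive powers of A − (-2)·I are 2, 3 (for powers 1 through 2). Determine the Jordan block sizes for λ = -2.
Block sizes for λ = -2: [2, 1]

From the dimensions of kernels of powers, the number of Jordan blocks of size at least j is d_j − d_{j−1} where d_j = dim ker(N^j) (with d_0 = 0). Computing the differences gives [2, 1].
The number of blocks of size exactly k is (#blocks of size ≥ k) − (#blocks of size ≥ k + 1), so the partition is: 1 block(s) of size 1, 1 block(s) of size 2.
In nonincreasing order the block sizes are [2, 1].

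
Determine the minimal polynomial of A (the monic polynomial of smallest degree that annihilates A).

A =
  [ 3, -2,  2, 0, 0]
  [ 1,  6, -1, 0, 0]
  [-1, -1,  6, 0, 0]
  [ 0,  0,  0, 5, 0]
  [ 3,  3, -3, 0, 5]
x^2 - 10*x + 25

The characteristic polynomial is χ_A(x) = (x - 5)^5, so the eigenvalues are known. The minimal polynomial is
  m_A(x) = Π_λ (x − λ)^{k_λ}
where k_λ is the size of the *largest* Jordan block for λ (equivalently, the smallest k with (A − λI)^k v = 0 for every generalised eigenvector v of λ).

  λ = 5: largest Jordan block has size 2, contributing (x − 5)^2

So m_A(x) = (x - 5)^2 = x^2 - 10*x + 25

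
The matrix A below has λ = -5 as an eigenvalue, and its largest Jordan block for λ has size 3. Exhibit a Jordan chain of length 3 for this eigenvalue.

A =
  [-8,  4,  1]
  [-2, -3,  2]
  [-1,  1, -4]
A Jordan chain for λ = -5 of length 3:
v_1 = (-3, -2, -1)ᵀ
v_2 = (4, 2, 1)ᵀ
v_3 = (0, 1, 0)ᵀ

Let N = A − (-5)·I. We want v_3 with N^3 v_3 = 0 but N^2 v_3 ≠ 0; then v_{j-1} := N · v_j for j = 3, …, 2.

Pick v_3 = (0, 1, 0)ᵀ.
Then v_2 = N · v_3 = (4, 2, 1)ᵀ.
Then v_1 = N · v_2 = (-3, -2, -1)ᵀ.

Sanity check: (A − (-5)·I) v_1 = (0, 0, 0)ᵀ = 0. ✓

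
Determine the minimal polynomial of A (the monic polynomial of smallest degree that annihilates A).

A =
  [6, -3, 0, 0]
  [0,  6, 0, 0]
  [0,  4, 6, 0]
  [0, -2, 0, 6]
x^2 - 12*x + 36

The characteristic polynomial is χ_A(x) = (x - 6)^4, so the eigenvalues are known. The minimal polynomial is
  m_A(x) = Π_λ (x − λ)^{k_λ}
where k_λ is the size of the *largest* Jordan block for λ (equivalently, the smallest k with (A − λI)^k v = 0 for every generalised eigenvector v of λ).

  λ = 6: largest Jordan block has size 2, contributing (x − 6)^2

So m_A(x) = (x - 6)^2 = x^2 - 12*x + 36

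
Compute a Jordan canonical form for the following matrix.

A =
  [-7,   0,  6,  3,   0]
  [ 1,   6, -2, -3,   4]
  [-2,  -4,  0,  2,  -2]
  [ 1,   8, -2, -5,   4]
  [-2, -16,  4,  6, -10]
J_2(-4) ⊕ J_1(-4) ⊕ J_1(-2) ⊕ J_1(-2)

The characteristic polynomial is
  det(x·I − A) = x^5 + 16*x^4 + 100*x^3 + 304*x^2 + 448*x + 256 = (x + 2)^2*(x + 4)^3

Eigenvalues and multiplicities (the geometric multiplicity of λ is n − rank(A − λI), which equals the number of Jordan blocks for λ):
  λ = -4: algebraic multiplicity = 3, geometric multiplicity = 2
  λ = -2: algebraic multiplicity = 2, geometric multiplicity = 2

Determining the block sizes for each eigenvalue:
  λ = -4: 2 blocks summing to 3 forces exactly one block of size 2 and the rest size 1 → block sizes [2, 1]
  λ = -2: gm = am = 2, so every block has size 1 → block sizes [1, 1]

Assembling the blocks gives a Jordan form
J =
  [-4,  1,  0,  0,  0]
  [ 0, -4,  0,  0,  0]
  [ 0,  0, -4,  0,  0]
  [ 0,  0,  0, -2,  0]
  [ 0,  0,  0,  0, -2]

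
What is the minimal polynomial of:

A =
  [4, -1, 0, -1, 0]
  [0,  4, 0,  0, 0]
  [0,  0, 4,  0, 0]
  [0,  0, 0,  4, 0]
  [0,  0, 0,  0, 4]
x^2 - 8*x + 16

The characteristic polynomial is χ_A(x) = (x - 4)^5, so the eigenvalues are known. The minimal polynomial is
  m_A(x) = Π_λ (x − λ)^{k_λ}
where k_λ is the size of the *largest* Jordan block for λ (equivalently, the smallest k with (A − λI)^k v = 0 for every generalised eigenvector v of λ).

  λ = 4: largest Jordan block has size 2, contributing (x − 4)^2

So m_A(x) = (x - 4)^2 = x^2 - 8*x + 16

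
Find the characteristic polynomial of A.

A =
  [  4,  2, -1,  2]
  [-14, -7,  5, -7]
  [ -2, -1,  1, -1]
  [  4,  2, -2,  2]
x^4

Expanding det(x·I − A) (e.g. by cofactor expansion or by noting that A is similar to its Jordan form J, which has the same characteristic polynomial as A) gives
  χ_A(x) = x^4
which factors as x^4. The eigenvalues (with algebraic multiplicities) are λ = 0 with multiplicity 4.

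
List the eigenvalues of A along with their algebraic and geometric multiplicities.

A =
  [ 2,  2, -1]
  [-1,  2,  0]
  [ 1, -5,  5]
λ = 3: alg = 3, geom = 1

Step 1 — factor the characteristic polynomial to read off the algebraic multiplicities:
  χ_A(x) = (x - 3)^3

Step 2 — compute geometric multiplicities via the rank-nullity identity g(λ) = n − rank(A − λI):
  rank(A − (3)·I) = 2, so dim ker(A − (3)·I) = n − 2 = 1

Summary:
  λ = 3: algebraic multiplicity = 3, geometric multiplicity = 1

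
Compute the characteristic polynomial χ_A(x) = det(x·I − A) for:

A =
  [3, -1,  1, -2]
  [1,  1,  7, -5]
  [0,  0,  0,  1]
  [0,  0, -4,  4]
x^4 - 8*x^3 + 24*x^2 - 32*x + 16

Expanding det(x·I − A) (e.g. by cofactor expansion or by noting that A is similar to its Jordan form J, which has the same characteristic polynomial as A) gives
  χ_A(x) = x^4 - 8*x^3 + 24*x^2 - 32*x + 16
which factors as (x - 2)^4. The eigenvalues (with algebraic multiplicities) are λ = 2 with multiplicity 4.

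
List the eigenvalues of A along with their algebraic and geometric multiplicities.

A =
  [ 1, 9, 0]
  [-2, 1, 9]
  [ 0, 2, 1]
λ = 1: alg = 3, geom = 1

Step 1 — factor the characteristic polynomial to read off the algebraic multiplicities:
  χ_A(x) = (x - 1)^3

Step 2 — compute geometric multiplicities via the rank-nullity identity g(λ) = n − rank(A − λI):
  rank(A − (1)·I) = 2, so dim ker(A − (1)·I) = n − 2 = 1

Summary:
  λ = 1: algebraic multiplicity = 3, geometric multiplicity = 1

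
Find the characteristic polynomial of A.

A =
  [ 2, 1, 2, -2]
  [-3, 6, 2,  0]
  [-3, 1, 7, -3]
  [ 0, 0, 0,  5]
x^4 - 20*x^3 + 150*x^2 - 500*x + 625

Expanding det(x·I − A) (e.g. by cofactor expansion or by noting that A is similar to its Jordan form J, which has the same characteristic polynomial as A) gives
  χ_A(x) = x^4 - 20*x^3 + 150*x^2 - 500*x + 625
which factors as (x - 5)^4. The eigenvalues (with algebraic multiplicities) are λ = 5 with multiplicity 4.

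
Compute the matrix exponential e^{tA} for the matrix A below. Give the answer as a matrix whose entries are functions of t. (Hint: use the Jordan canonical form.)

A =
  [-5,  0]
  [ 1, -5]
e^{tA} =
  [exp(-5*t), 0]
  [t*exp(-5*t), exp(-5*t)]

Strategy: write A = P · J · P⁻¹ where J is a Jordan canonical form, so e^{tA} = P · e^{tJ} · P⁻¹, and e^{tJ} can be computed block-by-block.

A has Jordan form
J =
  [-5,  1]
  [ 0, -5]
(up to reordering of blocks).

Per-block formulas:
  For a 2×2 Jordan block J_2(-5): exp(t · J_2(-5)) = e^(-5t)·(I + t·N), where N is the 2×2 nilpotent shift.

After assembling e^{tJ} and conjugating by P, we get:

e^{tA} =
  [exp(-5*t), 0]
  [t*exp(-5*t), exp(-5*t)]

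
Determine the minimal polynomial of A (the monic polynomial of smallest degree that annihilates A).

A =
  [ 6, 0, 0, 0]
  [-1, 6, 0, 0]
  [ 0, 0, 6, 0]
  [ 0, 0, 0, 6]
x^2 - 12*x + 36

The characteristic polynomial is χ_A(x) = (x - 6)^4, so the eigenvalues are known. The minimal polynomial is
  m_A(x) = Π_λ (x − λ)^{k_λ}
where k_λ is the size of the *largest* Jordan block for λ (equivalently, the smallest k with (A − λI)^k v = 0 for every generalised eigenvector v of λ).

  λ = 6: largest Jordan block has size 2, contributing (x − 6)^2

So m_A(x) = (x - 6)^2 = x^2 - 12*x + 36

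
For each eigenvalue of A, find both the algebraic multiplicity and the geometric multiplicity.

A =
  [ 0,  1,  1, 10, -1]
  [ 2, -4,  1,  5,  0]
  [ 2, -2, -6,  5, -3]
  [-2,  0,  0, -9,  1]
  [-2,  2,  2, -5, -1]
λ = -4: alg = 5, geom = 2

Step 1 — factor the characteristic polynomial to read off the algebraic multiplicities:
  χ_A(x) = (x + 4)^5

Step 2 — compute geometric multiplicities via the rank-nullity identity g(λ) = n − rank(A − λI):
  rank(A − (-4)·I) = 3, so dim ker(A − (-4)·I) = n − 3 = 2

Summary:
  λ = -4: algebraic multiplicity = 5, geometric multiplicity = 2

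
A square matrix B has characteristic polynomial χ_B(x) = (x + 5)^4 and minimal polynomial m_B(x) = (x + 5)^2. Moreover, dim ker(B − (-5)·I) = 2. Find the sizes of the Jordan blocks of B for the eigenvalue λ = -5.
Block sizes for λ = -5: [2, 2]

Step 1 — from the characteristic polynomial, algebraic multiplicity of λ = -5 is 4. From dim ker(B − (-5)·I) = 2, there are exactly 2 Jordan blocks for λ = -5.
Step 2 — from the minimal polynomial, the factor (x + 5)^2 tells us the largest block for λ = -5 has size 2.
Step 3 — with total size 4, 2 blocks, and largest block 2, the block sizes (in nonincreasing order) are [2, 2].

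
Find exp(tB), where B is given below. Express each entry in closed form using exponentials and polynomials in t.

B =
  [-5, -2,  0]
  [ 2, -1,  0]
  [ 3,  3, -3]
e^{tB} =
  [-2*t*exp(-3*t) + exp(-3*t), -2*t*exp(-3*t), 0]
  [2*t*exp(-3*t), 2*t*exp(-3*t) + exp(-3*t), 0]
  [3*t*exp(-3*t), 3*t*exp(-3*t), exp(-3*t)]

Strategy: write B = P · J · P⁻¹ where J is a Jordan canonical form, so e^{tB} = P · e^{tJ} · P⁻¹, and e^{tJ} can be computed block-by-block.

B has Jordan form
J =
  [-3,  1,  0]
  [ 0, -3,  0]
  [ 0,  0, -3]
(up to reordering of blocks).

Per-block formulas:
  For a 1×1 block at λ = -3: exp(t · [-3]) = [e^(-3t)].
  For a 2×2 Jordan block J_2(-3): exp(t · J_2(-3)) = e^(-3t)·(I + t·N), where N is the 2×2 nilpotent shift.

After assembling e^{tJ} and conjugating by P, we get:

e^{tB} =
  [-2*t*exp(-3*t) + exp(-3*t), -2*t*exp(-3*t), 0]
  [2*t*exp(-3*t), 2*t*exp(-3*t) + exp(-3*t), 0]
  [3*t*exp(-3*t), 3*t*exp(-3*t), exp(-3*t)]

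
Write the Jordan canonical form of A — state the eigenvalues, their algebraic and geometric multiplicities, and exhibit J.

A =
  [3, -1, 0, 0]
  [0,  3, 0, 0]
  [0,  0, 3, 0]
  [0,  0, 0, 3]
J_2(3) ⊕ J_1(3) ⊕ J_1(3)

The characteristic polynomial is
  det(x·I − A) = x^4 - 12*x^3 + 54*x^2 - 108*x + 81 = (x - 3)^4

Eigenvalues and multiplicities (the geometric multiplicity of λ is n − rank(A − λI), which equals the number of Jordan blocks for λ):
  λ = 3: algebraic multiplicity = 4, geometric multiplicity = 3

Determining the block sizes for each eigenvalue:
  λ = 3: 3 blocks summing to 4 forces exactly one block of size 2 and the rest size 1 → block sizes [2, 1, 1]

Assembling the blocks gives a Jordan form
J =
  [3, 1, 0, 0]
  [0, 3, 0, 0]
  [0, 0, 3, 0]
  [0, 0, 0, 3]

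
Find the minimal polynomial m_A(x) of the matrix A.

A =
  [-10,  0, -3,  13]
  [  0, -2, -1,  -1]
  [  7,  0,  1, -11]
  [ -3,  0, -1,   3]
x^3 + 6*x^2 + 12*x + 8

The characteristic polynomial is χ_A(x) = (x + 2)^4, so the eigenvalues are known. The minimal polynomial is
  m_A(x) = Π_λ (x − λ)^{k_λ}
where k_λ is the size of the *largest* Jordan block for λ (equivalently, the smallest k with (A − λI)^k v = 0 for every generalised eigenvector v of λ).

  λ = -2: largest Jordan block has size 3, contributing (x + 2)^3

So m_A(x) = (x + 2)^3 = x^3 + 6*x^2 + 12*x + 8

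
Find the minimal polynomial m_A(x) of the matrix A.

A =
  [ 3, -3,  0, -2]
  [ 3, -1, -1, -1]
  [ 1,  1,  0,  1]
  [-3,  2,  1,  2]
x^3 - 3*x^2 + 3*x - 1

The characteristic polynomial is χ_A(x) = (x - 1)^4, so the eigenvalues are known. The minimal polynomial is
  m_A(x) = Π_λ (x − λ)^{k_λ}
where k_λ is the size of the *largest* Jordan block for λ (equivalently, the smallest k with (A − λI)^k v = 0 for every generalised eigenvector v of λ).

  λ = 1: largest Jordan block has size 3, contributing (x − 1)^3

So m_A(x) = (x - 1)^3 = x^3 - 3*x^2 + 3*x - 1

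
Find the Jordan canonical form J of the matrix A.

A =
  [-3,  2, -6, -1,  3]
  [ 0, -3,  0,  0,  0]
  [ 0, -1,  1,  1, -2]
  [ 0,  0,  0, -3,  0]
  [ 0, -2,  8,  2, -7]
J_2(-3) ⊕ J_2(-3) ⊕ J_1(-3)

The characteristic polynomial is
  det(x·I − A) = x^5 + 15*x^4 + 90*x^3 + 270*x^2 + 405*x + 243 = (x + 3)^5

Eigenvalues and multiplicities (the geometric multiplicity of λ is n − rank(A − λI), which equals the number of Jordan blocks for λ):
  λ = -3: algebraic multiplicity = 5, geometric multiplicity = 3

Determining the block sizes for each eigenvalue:
  λ = -3: with am = 5 and gm = 3, the partition is not yet determined (e.g. several partitions of 5 into 3 parts exist). Let N = A − (-3)·I. Computing rank(N^1) = 2, rank(N^2) = 0; the number of blocks of size ≥ j is rank(N^{j−1}) − rank(N^j), giving [3, 2]. So we have 2 block(s) of size 2, 1 block(s) of size 1 → block sizes [2, 2, 1]

Assembling the blocks gives a Jordan form
J =
  [-3,  1,  0,  0,  0]
  [ 0, -3,  0,  0,  0]
  [ 0,  0, -3,  1,  0]
  [ 0,  0,  0, -3,  0]
  [ 0,  0,  0,  0, -3]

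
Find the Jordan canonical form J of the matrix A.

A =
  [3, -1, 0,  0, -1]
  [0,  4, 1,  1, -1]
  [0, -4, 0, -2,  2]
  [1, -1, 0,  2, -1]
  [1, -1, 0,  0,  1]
J_3(2) ⊕ J_1(2) ⊕ J_1(2)

The characteristic polynomial is
  det(x·I − A) = x^5 - 10*x^4 + 40*x^3 - 80*x^2 + 80*x - 32 = (x - 2)^5

Eigenvalues and multiplicities (the geometric multiplicity of λ is n − rank(A − λI), which equals the number of Jordan blocks for λ):
  λ = 2: algebraic multiplicity = 5, geometric multiplicity = 3

Determining the block sizes for each eigenvalue:
  λ = 2: with am = 5 and gm = 3, the partition is not yet determined (e.g. several partitions of 5 into 3 parts exist). Let N = A − (2)·I. Computing rank(N^1) = 2, rank(N^2) = 1, rank(N^3) = 0; the number of blocks of size ≥ j is rank(N^{j−1}) − rank(N^j), giving [3, 1, 1]. So we have 1 block(s) of size 3, 2 block(s) of size 1 → block sizes [3, 1, 1]

Assembling the blocks gives a Jordan form
J =
  [2, 1, 0, 0, 0]
  [0, 2, 1, 0, 0]
  [0, 0, 2, 0, 0]
  [0, 0, 0, 2, 0]
  [0, 0, 0, 0, 2]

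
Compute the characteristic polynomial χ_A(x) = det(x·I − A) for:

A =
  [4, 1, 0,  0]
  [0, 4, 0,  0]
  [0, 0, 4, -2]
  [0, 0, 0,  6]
x^4 - 18*x^3 + 120*x^2 - 352*x + 384

Expanding det(x·I − A) (e.g. by cofactor expansion or by noting that A is similar to its Jordan form J, which has the same characteristic polynomial as A) gives
  χ_A(x) = x^4 - 18*x^3 + 120*x^2 - 352*x + 384
which factors as (x - 6)*(x - 4)^3. The eigenvalues (with algebraic multiplicities) are λ = 4 with multiplicity 3, λ = 6 with multiplicity 1.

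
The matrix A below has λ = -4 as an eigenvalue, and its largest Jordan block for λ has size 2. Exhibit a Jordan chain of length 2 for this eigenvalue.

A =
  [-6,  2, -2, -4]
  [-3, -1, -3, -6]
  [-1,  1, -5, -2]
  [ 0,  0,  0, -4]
A Jordan chain for λ = -4 of length 2:
v_1 = (-2, -3, -1, 0)ᵀ
v_2 = (1, 0, 0, 0)ᵀ

Let N = A − (-4)·I. We want v_2 with N^2 v_2 = 0 but N^1 v_2 ≠ 0; then v_{j-1} := N · v_j for j = 2, …, 2.

Pick v_2 = (1, 0, 0, 0)ᵀ.
Then v_1 = N · v_2 = (-2, -3, -1, 0)ᵀ.

Sanity check: (A − (-4)·I) v_1 = (0, 0, 0, 0)ᵀ = 0. ✓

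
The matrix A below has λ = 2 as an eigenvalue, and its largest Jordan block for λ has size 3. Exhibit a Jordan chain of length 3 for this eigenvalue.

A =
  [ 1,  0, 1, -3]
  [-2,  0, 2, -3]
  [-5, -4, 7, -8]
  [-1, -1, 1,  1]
A Jordan chain for λ = 2 of length 3:
v_1 = (1, 0, 1, 0)ᵀ
v_2 = (2, 1, 3, 0)ᵀ
v_3 = (1, 0, 0, -1)ᵀ

Let N = A − (2)·I. We want v_3 with N^3 v_3 = 0 but N^2 v_3 ≠ 0; then v_{j-1} := N · v_j for j = 3, …, 2.

Pick v_3 = (1, 0, 0, -1)ᵀ.
Then v_2 = N · v_3 = (2, 1, 3, 0)ᵀ.
Then v_1 = N · v_2 = (1, 0, 1, 0)ᵀ.

Sanity check: (A − (2)·I) v_1 = (0, 0, 0, 0)ᵀ = 0. ✓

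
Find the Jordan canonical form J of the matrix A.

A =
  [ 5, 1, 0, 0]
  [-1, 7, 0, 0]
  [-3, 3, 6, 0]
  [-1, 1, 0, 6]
J_2(6) ⊕ J_1(6) ⊕ J_1(6)

The characteristic polynomial is
  det(x·I − A) = x^4 - 24*x^3 + 216*x^2 - 864*x + 1296 = (x - 6)^4

Eigenvalues and multiplicities (the geometric multiplicity of λ is n − rank(A − λI), which equals the number of Jordan blocks for λ):
  λ = 6: algebraic multiplicity = 4, geometric multiplicity = 3

Determining the block sizes for each eigenvalue:
  λ = 6: 3 blocks summing to 4 forces exactly one block of size 2 and the rest size 1 → block sizes [2, 1, 1]

Assembling the blocks gives a Jordan form
J =
  [6, 1, 0, 0]
  [0, 6, 0, 0]
  [0, 0, 6, 0]
  [0, 0, 0, 6]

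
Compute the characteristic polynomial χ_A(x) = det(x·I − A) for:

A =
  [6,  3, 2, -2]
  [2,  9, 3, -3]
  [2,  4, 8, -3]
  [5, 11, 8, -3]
x^4 - 20*x^3 + 150*x^2 - 500*x + 625

Expanding det(x·I − A) (e.g. by cofactor expansion or by noting that A is similar to its Jordan form J, which has the same characteristic polynomial as A) gives
  χ_A(x) = x^4 - 20*x^3 + 150*x^2 - 500*x + 625
which factors as (x - 5)^4. The eigenvalues (with algebraic multiplicities) are λ = 5 with multiplicity 4.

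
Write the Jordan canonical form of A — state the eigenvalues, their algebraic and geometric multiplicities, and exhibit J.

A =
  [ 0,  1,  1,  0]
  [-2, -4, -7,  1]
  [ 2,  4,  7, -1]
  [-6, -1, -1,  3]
J_2(0) ⊕ J_2(3)

The characteristic polynomial is
  det(x·I − A) = x^4 - 6*x^3 + 9*x^2 = x^2*(x - 3)^2

Eigenvalues and multiplicities (the geometric multiplicity of λ is n − rank(A − λI), which equals the number of Jordan blocks for λ):
  λ = 0: algebraic multiplicity = 2, geometric multiplicity = 1
  λ = 3: algebraic multiplicity = 2, geometric multiplicity = 1

Determining the block sizes for each eigenvalue:
  λ = 0: one block (gm = 1), so the single block has size am = 2 → block sizes [2]
  λ = 3: one block (gm = 1), so the single block has size am = 2 → block sizes [2]

Assembling the blocks gives a Jordan form
J =
  [0, 1, 0, 0]
  [0, 0, 0, 0]
  [0, 0, 3, 1]
  [0, 0, 0, 3]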